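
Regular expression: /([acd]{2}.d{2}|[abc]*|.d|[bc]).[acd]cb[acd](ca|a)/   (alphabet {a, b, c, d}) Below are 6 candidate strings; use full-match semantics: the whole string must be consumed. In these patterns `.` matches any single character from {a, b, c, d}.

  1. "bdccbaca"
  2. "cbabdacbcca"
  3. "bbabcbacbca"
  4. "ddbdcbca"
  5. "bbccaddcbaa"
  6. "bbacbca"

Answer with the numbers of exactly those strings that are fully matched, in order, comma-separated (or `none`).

1, 2, 3, 4, 5, 6

1 → match
2 → match
3 → match
4 → match
5 → match
6 → match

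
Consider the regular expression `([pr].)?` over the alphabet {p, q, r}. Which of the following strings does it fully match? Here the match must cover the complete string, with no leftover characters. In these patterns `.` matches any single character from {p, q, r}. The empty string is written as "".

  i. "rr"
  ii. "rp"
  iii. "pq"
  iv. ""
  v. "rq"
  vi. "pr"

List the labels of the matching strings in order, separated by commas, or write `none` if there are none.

i → match
ii → match
iii → match
iv → match
v → match
vi → match

i, ii, iii, iv, v, vi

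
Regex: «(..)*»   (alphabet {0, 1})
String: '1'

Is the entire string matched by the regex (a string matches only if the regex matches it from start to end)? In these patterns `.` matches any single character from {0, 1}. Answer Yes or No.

No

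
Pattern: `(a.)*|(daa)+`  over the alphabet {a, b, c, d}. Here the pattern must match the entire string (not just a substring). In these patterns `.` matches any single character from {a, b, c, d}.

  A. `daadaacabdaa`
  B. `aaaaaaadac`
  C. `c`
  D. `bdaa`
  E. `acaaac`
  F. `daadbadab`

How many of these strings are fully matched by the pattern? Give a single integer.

2

A → no match
B → match
C → no match
D → no match
E → match
F → no match
Total matched: 2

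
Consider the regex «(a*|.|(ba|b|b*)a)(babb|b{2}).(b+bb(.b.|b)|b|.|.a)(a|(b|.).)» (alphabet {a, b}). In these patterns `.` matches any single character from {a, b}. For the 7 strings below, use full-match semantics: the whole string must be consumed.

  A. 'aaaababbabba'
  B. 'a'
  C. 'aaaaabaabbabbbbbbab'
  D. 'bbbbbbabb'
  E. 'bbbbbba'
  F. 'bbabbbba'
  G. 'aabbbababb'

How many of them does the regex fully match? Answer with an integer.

3

A → match
B → no match
C → no match
D → no match
E → match
F → match
G → no match
Total matched: 3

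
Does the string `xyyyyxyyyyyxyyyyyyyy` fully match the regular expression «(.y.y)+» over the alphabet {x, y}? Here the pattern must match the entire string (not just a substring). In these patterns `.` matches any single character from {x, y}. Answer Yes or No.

No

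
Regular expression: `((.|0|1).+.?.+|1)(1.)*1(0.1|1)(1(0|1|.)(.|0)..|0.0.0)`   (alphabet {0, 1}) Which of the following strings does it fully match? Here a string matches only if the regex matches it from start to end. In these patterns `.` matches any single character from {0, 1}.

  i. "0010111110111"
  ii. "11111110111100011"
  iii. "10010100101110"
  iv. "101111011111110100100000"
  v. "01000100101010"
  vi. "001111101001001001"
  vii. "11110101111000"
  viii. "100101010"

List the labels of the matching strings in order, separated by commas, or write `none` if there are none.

i, iv, v, vii

i → match
ii → no match
iii → no match
iv → match
v → match
vi → no match
vii → match
viii. "100101010" → no match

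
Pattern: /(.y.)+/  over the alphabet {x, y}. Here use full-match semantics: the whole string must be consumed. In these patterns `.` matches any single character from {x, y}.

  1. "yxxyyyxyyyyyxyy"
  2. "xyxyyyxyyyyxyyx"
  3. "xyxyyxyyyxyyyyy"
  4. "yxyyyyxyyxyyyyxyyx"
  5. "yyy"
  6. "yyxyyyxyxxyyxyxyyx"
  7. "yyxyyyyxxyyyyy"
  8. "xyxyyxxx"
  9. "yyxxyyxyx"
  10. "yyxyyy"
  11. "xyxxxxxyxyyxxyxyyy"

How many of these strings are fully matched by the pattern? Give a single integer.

1 → no match
2 → match
3 → match
4 → no match
5 → match
6 → match
7 → no match
8 → no match
9 → match
10 → match
11 → no match
Total matched: 6

6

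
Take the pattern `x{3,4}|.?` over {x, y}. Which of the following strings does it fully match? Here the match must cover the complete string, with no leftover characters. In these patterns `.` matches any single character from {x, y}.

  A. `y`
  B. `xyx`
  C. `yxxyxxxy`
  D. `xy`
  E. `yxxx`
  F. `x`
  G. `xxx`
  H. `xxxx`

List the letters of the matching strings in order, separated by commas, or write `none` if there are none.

A, F, G, H

A → match
B → no match
C → no match
D → no match
E → no match
F → match
G → match
H → match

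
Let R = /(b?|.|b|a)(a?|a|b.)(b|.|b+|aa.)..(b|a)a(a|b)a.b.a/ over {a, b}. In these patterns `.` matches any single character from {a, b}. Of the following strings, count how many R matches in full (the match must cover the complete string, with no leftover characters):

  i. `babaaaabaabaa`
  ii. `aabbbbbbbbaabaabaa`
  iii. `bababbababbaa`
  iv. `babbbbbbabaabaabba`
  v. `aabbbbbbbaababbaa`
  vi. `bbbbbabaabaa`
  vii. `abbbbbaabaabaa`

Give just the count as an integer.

i → match
ii → match
iii → match
iv → match
v → match
vi. `bbbbbabaabaa` → match
vii → match
Total matched: 7

7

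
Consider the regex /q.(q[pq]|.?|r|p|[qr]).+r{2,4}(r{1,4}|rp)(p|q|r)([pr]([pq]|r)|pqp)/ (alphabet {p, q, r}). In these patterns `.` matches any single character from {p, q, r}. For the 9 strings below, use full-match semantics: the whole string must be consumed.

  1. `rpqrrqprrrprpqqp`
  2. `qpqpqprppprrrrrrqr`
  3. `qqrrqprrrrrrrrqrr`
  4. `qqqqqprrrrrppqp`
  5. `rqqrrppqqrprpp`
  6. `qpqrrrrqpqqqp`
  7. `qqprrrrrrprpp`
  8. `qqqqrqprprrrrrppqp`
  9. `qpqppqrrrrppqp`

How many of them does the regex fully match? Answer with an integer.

5

1 → no match — must start with `q`
2 → no match
3 → match
4 → match
5 → no match — must start with `q`
6 → no match
7 → match
8 → match
9 → match
Total matched: 5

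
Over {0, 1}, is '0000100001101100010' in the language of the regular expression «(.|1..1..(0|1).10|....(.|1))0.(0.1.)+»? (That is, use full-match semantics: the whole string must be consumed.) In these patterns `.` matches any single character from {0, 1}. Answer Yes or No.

Yes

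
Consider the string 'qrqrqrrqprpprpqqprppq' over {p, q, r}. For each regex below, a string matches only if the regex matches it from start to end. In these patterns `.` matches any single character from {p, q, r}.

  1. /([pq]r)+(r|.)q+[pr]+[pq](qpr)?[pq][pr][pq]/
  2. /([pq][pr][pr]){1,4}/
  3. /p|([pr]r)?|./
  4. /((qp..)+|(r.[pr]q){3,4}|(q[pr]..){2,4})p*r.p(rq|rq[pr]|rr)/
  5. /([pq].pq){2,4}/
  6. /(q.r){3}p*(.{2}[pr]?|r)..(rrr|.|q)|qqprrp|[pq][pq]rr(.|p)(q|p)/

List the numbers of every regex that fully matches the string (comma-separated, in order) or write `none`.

1

1 → match
2 → no match
3 → no match
4 → no match
5 → no match
6 → no match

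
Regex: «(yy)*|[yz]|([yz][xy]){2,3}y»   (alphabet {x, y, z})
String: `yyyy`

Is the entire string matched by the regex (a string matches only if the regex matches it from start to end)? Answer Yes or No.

Yes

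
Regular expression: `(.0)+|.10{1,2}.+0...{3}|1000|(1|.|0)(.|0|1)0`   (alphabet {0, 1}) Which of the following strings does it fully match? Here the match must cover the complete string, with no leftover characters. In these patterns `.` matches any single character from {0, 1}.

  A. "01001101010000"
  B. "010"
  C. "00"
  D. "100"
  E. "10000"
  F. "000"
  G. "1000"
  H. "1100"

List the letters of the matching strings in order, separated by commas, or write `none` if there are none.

A → match
B → match
C → match
D → match
E → no match
F → match
G → match
H → no match

A, B, C, D, F, G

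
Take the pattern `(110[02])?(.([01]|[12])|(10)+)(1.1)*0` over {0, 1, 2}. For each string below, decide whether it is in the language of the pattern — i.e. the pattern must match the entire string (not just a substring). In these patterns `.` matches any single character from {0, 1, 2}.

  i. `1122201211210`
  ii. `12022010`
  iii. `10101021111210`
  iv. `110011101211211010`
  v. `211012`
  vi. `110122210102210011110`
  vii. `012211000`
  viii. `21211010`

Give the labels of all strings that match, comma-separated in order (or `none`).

i → no match
ii → no match
iii → no match
iv → no match
v → no match — must end with `0`
vi → no match
vii → no match
viii → no match

none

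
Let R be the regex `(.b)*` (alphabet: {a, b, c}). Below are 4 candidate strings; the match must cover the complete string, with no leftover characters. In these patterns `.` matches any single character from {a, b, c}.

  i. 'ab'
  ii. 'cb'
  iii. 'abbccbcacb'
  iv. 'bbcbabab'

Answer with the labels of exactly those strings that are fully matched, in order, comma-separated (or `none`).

i, ii, iv

i → match
ii → match
iii → no match
iv → match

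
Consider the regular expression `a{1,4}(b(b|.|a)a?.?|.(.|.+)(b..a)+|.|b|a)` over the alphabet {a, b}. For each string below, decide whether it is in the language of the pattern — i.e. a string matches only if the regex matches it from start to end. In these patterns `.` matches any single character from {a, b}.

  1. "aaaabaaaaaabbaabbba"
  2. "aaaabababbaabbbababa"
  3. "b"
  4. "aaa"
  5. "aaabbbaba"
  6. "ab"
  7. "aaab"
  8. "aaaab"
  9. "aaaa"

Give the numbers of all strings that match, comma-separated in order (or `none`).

1, 2, 4, 5, 6, 7, 8, 9

1 → match
2 → match
3 → no match — must start with "a"
4 → match
5 → match
6 → match
7 → match
8 → match
9 → match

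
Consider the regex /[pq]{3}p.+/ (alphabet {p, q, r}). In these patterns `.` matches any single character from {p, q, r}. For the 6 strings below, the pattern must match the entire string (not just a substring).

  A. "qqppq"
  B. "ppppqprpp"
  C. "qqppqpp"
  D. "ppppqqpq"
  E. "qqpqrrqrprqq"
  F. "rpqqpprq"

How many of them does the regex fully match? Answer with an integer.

A. "qqppq" → match
B. "ppppqprpp" → match
C. "qqppqpp" → match
D. "ppppqqpq" → match
E. "qqpqrrqrprqq" → no match
F. "rpqqpprq" → no match
Total matched: 4

4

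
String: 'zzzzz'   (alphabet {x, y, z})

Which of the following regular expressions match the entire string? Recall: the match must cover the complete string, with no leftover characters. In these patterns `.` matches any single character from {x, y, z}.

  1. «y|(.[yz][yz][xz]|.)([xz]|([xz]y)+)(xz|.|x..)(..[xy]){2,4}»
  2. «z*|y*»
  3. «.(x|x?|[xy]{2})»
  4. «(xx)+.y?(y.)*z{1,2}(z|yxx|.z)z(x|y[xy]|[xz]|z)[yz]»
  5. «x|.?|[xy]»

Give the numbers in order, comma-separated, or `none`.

1 → no match
2 → match
3 → no match
4 → no match — must start with 'xx'
5 → no match

2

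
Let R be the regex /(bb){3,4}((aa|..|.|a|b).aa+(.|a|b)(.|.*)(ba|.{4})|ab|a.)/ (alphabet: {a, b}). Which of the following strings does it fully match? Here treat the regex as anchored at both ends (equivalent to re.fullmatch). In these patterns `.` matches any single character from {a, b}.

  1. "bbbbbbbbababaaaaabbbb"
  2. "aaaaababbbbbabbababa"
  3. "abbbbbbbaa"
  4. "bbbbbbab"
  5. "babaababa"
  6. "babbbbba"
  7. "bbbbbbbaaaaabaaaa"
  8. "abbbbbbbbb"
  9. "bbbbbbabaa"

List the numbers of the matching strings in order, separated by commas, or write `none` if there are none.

1 → no match
2 → no match — must start with "bb"
3 → no match — must start with "bb"
4 → match
5 → no match — must start with "bb"
6 → no match — must start with "bb"
7 → match
8 → no match — must start with "bb"
9 → no match

4, 7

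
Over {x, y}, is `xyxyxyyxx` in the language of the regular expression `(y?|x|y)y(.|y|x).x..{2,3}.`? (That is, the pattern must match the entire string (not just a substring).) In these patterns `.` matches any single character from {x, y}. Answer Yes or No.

Yes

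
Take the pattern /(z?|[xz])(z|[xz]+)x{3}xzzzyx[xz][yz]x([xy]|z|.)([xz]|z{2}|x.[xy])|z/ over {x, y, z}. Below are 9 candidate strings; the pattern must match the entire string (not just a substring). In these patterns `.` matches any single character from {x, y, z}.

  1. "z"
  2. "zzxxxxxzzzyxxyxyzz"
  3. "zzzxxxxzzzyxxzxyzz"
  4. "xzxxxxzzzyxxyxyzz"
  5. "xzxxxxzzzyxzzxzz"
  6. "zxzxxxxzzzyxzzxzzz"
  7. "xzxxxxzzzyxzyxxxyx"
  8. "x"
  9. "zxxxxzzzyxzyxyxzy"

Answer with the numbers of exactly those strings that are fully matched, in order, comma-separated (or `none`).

1 → match
2 → match
3 → match
4 → match
5 → match
6 → match
7 → match
8 → no match
9 → match

1, 2, 3, 4, 5, 6, 7, 9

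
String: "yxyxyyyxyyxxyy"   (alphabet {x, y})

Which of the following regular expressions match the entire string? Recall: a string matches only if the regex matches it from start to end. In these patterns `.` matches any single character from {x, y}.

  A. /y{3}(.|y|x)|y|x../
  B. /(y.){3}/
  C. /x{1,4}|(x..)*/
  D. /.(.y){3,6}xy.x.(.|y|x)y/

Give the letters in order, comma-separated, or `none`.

A → no match
B → no match
C → no match
D → match

D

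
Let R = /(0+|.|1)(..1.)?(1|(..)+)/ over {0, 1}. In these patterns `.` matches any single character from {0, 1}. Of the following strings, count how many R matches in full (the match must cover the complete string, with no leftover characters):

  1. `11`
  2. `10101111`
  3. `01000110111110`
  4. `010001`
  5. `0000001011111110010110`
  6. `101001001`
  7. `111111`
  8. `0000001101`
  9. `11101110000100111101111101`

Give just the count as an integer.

1 → match
2 → no match
3 → no match
4 → no match
5 → match
6 → match
7 → match
8 → match
9 → no match
Total matched: 5

5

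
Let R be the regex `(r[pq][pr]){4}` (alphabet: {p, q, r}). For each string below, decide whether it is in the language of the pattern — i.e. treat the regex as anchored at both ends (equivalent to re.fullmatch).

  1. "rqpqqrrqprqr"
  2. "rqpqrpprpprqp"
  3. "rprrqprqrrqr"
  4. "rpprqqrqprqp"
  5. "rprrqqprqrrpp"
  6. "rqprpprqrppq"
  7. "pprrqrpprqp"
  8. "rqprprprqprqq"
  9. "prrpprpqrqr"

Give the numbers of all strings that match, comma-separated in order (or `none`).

1 → no match
2 → no match
3 → match
4 → no match
5 → no match
6 → no match
7 → no match — must start with "r"
8 → no match
9 → no match — must start with "r"

3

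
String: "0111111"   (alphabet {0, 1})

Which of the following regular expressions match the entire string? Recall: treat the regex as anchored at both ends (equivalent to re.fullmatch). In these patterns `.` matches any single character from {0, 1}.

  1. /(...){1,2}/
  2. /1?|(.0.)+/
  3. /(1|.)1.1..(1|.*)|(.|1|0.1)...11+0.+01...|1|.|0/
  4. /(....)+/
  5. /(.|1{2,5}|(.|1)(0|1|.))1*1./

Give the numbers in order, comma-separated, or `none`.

1 → no match
2 → no match
3 → match
4 → no match
5 → match

3, 5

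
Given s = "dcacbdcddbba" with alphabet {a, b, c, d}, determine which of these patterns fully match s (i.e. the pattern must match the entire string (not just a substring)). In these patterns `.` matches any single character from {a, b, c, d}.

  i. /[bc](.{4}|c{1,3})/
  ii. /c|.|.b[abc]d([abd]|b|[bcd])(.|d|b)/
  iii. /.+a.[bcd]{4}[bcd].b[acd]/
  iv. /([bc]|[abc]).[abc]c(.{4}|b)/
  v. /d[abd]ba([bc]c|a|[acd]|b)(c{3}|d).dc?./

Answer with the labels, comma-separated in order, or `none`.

iii

i → no match
ii → no match
iii → match
iv → no match
v → no match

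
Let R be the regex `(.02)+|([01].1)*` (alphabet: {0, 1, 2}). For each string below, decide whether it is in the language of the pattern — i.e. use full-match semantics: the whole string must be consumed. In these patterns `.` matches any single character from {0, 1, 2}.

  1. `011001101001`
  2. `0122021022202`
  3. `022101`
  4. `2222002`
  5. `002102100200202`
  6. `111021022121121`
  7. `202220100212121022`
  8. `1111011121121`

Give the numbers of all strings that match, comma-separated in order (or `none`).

1 → match
2 → no match
3 → no match
4 → no match
5 → no match
6 → no match
7 → no match
8 → no match

1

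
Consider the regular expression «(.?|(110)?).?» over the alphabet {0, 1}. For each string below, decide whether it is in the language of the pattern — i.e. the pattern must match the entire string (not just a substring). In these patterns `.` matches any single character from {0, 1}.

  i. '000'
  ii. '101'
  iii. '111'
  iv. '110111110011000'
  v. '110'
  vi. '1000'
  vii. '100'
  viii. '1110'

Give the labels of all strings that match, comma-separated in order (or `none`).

i. '000' → no match
ii. '101' → no match
iii. '111' → no match
iv → no match
v. '110' → match
vi. '1000' → no match
vii. '100' → no match
viii. '1110' → no match

v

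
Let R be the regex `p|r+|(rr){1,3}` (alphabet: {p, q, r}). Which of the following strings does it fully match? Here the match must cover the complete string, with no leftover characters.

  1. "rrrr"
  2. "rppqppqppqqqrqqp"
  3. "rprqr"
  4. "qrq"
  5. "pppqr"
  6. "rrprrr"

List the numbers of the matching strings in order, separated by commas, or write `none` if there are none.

1

1 → match
2 → no match
3 → no match
4 → no match
5 → no match
6 → no match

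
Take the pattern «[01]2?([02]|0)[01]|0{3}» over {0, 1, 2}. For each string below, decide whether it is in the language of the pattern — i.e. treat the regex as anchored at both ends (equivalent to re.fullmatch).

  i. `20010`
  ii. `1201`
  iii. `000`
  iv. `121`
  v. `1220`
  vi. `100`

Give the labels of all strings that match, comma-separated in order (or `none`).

ii, iii, iv, v, vi

i → no match
ii → match
iii → match
iv → match
v → match
vi → match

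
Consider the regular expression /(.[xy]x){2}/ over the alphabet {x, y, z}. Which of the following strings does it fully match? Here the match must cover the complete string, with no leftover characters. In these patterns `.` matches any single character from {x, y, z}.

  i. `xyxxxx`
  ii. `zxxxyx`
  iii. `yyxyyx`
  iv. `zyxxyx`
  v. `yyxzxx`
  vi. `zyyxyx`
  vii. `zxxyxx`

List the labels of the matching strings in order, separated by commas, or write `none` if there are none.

i, ii, iii, iv, v, vii

i → match
ii → match
iii → match
iv → match
v → match
vi → no match
vii → match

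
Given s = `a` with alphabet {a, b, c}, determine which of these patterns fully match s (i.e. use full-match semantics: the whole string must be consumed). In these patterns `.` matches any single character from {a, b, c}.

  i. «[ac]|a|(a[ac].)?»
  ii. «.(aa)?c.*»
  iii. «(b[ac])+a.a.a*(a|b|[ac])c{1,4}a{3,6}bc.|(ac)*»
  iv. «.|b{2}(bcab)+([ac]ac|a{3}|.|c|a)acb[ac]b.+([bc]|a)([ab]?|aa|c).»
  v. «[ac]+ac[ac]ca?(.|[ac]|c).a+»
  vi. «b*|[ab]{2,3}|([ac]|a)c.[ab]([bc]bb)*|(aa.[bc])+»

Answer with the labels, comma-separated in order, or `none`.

i → match
ii → no match
iii → no match
iv → match
v → no match
vi → no match

i, iv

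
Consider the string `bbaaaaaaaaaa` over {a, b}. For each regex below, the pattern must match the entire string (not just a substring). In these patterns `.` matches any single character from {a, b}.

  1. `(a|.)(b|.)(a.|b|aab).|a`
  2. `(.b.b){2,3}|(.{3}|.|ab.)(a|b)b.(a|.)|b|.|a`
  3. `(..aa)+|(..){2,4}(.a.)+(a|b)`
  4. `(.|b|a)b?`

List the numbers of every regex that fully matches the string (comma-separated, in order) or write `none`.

1 → no match
2 → no match
3 → match
4 → no match

3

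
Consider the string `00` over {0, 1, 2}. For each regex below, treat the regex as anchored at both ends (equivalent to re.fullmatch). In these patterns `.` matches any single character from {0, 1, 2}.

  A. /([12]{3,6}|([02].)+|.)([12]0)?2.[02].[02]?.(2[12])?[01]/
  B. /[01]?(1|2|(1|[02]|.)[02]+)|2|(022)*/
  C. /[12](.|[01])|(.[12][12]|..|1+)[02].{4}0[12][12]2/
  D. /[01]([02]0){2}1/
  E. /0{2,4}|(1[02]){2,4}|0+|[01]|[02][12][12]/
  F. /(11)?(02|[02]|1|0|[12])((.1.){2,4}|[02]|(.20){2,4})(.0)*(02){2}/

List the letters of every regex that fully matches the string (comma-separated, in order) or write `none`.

A → no match
B → match
C → no match
D → no match — must end with `01`
E → match
F → no match — must end with `02`

B, E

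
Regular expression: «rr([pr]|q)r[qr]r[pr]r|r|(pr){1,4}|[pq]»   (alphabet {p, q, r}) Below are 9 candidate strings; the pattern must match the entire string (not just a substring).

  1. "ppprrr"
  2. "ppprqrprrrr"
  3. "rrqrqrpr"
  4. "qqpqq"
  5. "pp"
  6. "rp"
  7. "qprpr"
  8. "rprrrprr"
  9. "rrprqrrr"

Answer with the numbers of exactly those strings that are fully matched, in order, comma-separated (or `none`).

1 → no match
2 → no match
3 → match
4 → no match
5 → no match
6 → no match
7 → no match
8 → no match
9 → match

3, 9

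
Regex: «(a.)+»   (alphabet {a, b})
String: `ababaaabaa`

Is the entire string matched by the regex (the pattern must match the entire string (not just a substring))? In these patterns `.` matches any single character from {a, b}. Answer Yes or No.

Yes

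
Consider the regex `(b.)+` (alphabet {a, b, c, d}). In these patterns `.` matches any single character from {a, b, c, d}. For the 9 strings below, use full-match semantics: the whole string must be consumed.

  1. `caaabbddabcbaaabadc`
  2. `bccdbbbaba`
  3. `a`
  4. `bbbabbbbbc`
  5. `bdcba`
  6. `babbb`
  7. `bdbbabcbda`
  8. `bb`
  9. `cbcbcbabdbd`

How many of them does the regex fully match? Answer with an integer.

1 → no match — must start with `b`
2. `bccdbbbaba` → no match
3. `a` → no match — must start with `b`
4. `bbbabbbbbc` → match
5. `bdcba` → no match
6. `babbb` → no match
7. `bdbbabcbda` → no match
8. `bb` → match
9. `cbcbcbabdbd` → no match — must start with `b`
Total matched: 2

2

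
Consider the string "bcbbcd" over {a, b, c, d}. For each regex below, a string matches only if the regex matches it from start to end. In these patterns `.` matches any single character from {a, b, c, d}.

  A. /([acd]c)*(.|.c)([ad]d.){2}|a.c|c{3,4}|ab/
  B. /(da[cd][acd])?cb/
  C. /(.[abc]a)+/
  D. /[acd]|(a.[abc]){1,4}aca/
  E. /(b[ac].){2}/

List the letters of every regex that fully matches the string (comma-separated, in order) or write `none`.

A → no match
B → no match — must end with "cb"
C → no match — must end with "a"
D → no match
E → match

E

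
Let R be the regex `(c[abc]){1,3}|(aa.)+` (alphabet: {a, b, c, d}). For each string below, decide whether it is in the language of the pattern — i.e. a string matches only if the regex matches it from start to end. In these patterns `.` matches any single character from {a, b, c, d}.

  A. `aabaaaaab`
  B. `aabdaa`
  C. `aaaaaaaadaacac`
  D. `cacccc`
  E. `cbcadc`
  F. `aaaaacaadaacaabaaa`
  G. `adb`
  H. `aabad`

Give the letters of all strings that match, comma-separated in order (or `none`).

A, D, F

A → match
B → no match
C → no match
D → match
E → no match
F → match
G → no match
H → no match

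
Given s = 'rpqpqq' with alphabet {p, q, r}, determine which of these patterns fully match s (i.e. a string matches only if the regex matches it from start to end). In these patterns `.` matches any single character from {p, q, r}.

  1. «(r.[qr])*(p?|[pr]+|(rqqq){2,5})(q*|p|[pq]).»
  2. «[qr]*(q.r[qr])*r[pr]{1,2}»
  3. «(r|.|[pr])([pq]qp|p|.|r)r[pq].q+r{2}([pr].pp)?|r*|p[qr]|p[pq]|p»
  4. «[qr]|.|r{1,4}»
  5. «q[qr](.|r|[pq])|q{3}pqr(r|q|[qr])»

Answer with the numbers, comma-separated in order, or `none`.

1 → match
2 → no match
3 → no match
4 → no match
5 → no match — must start with 'q'

1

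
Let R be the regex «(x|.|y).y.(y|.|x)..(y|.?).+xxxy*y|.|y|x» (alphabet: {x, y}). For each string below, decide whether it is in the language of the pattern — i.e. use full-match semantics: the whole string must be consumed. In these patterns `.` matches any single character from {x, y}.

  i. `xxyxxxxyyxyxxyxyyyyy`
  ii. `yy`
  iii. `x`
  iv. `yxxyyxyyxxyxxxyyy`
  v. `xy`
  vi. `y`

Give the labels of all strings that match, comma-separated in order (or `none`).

i → no match
ii → no match
iii → match
iv → no match
v → no match
vi → match

iii, vi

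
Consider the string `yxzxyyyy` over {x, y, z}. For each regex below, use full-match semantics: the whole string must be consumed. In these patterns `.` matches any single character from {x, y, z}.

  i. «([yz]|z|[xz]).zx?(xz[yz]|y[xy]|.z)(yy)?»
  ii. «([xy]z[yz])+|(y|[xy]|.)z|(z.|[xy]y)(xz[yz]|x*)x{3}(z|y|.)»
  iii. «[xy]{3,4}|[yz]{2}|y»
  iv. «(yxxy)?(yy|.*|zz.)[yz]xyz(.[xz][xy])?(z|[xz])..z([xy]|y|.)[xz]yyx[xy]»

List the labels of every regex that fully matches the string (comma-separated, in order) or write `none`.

i → match
ii → no match
iii → no match
iv → no match

i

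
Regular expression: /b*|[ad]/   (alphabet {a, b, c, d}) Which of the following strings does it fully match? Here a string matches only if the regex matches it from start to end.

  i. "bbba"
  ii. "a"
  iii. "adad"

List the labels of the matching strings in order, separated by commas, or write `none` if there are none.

i → no match
ii → match
iii → no match

ii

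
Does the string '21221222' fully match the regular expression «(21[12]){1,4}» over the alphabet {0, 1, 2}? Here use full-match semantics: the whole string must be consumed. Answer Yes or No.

No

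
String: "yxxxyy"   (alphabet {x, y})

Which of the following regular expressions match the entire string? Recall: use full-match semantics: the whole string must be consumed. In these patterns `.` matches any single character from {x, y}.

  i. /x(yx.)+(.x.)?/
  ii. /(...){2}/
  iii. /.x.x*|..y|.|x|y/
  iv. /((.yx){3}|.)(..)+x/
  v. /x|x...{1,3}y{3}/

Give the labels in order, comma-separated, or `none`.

i → no match — must start with "xyx"
ii → match
iii → no match
iv → no match — must end with "x"
v → no match — must start with "x"

ii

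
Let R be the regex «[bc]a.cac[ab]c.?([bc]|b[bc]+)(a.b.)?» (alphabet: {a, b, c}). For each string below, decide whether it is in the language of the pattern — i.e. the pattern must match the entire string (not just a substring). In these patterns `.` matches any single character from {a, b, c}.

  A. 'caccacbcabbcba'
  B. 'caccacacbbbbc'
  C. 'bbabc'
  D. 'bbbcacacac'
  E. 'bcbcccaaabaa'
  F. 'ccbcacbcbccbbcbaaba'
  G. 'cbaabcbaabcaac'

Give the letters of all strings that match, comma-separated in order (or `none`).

B

A → no match
B → match
C → no match
D → no match
E → no match
F → no match
G → no match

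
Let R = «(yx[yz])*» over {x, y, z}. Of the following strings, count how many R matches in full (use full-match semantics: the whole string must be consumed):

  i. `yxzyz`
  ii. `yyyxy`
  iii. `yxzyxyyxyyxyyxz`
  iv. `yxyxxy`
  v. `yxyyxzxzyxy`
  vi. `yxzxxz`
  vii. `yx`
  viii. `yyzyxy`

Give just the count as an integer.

i. `yxzyz` → no match
ii. `yyyxy` → no match
iii → match
iv. `yxyxxy` → no match
v. `yxyyxzxzyxy` → no match
vi. `yxzxxz` → no match
vii. `yx` → no match
viii. `yyzyxy` → no match
Total matched: 1

1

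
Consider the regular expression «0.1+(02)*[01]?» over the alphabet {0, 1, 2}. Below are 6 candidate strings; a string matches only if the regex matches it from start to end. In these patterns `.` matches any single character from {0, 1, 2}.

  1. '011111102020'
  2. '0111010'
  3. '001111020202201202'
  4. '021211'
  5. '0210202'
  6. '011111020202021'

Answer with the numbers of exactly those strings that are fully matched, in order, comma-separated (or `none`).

1, 5, 6

1 → match
2 → no match
3 → no match
4 → no match
5 → match
6 → match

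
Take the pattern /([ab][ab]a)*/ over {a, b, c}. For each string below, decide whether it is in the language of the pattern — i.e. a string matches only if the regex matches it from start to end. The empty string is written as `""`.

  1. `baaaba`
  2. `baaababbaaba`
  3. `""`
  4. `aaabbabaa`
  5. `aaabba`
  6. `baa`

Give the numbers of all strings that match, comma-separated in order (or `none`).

1, 2, 3, 4, 5, 6

1. `baaaba` → match
2. `baaababbaaba` → match
3. `""` → match
4. `aaabbabaa` → match
5. `aaabba` → match
6. `baa` → match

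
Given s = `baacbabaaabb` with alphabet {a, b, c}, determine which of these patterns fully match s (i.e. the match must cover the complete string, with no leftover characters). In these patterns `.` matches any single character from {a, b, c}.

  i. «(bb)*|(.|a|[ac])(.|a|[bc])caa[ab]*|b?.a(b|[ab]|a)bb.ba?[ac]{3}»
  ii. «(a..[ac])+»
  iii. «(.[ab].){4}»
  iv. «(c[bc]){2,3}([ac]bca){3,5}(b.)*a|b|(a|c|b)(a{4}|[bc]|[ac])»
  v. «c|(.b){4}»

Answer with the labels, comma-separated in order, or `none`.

iii

i → no match
ii → no match — must start with `a`
iii → match
iv → no match
v → no match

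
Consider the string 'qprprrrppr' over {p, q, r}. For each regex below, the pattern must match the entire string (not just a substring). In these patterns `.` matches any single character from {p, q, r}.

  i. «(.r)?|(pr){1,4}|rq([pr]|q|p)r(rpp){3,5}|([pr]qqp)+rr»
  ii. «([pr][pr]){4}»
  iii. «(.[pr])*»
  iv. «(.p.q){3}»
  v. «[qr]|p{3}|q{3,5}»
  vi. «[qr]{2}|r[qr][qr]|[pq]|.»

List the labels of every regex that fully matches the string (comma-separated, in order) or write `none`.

iii

i → no match
ii → no match
iii → match
iv → no match — must end with 'q'
v → no match
vi → no match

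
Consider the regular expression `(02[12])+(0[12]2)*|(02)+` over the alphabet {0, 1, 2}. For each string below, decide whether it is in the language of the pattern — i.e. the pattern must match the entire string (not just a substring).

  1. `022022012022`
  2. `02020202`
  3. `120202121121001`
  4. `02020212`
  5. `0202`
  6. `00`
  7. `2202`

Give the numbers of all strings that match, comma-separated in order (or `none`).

1 → match
2 → match
3 → no match — must start with `02`
4 → no match
5 → match
6 → no match — must start with `02`
7 → no match — must start with `02`

1, 2, 5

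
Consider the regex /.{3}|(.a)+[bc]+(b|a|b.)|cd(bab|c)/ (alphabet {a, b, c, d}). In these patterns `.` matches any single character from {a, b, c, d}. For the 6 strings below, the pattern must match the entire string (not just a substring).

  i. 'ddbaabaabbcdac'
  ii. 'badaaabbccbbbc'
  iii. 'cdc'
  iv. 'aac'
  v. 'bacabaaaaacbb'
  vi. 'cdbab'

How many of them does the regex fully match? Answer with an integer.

5

i → no match
ii → match
iii → match
iv → match
v → match
vi → match
Total matched: 5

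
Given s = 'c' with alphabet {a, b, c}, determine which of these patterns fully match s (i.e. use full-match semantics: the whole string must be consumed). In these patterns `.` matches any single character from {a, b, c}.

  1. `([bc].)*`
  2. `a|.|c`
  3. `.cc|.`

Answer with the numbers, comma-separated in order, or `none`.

1 → no match
2 → match
3 → match

2, 3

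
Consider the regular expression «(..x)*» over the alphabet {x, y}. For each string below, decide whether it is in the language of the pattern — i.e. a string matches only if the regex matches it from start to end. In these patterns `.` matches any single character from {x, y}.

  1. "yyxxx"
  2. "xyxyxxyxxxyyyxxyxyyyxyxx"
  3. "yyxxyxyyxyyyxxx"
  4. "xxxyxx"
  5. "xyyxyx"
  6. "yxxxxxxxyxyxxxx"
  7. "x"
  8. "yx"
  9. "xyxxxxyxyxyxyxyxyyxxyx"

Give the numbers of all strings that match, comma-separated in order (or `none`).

1 → no match
2 → no match
3 → no match
4 → match
5 → no match
6 → no match
7 → no match
8 → no match
9 → no match

4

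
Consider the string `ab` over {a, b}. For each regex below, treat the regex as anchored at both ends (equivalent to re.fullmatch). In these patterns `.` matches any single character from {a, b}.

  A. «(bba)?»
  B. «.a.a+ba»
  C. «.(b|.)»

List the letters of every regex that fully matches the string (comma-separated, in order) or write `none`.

A → no match
B → no match — must end with `aba`
C → match

C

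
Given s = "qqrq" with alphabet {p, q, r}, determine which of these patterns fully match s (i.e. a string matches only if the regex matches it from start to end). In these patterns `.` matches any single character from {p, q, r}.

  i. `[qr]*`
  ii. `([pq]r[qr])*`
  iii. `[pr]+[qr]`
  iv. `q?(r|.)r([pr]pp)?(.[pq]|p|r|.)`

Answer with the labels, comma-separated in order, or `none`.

i → match
ii → no match
iii → no match
iv → match

i, iv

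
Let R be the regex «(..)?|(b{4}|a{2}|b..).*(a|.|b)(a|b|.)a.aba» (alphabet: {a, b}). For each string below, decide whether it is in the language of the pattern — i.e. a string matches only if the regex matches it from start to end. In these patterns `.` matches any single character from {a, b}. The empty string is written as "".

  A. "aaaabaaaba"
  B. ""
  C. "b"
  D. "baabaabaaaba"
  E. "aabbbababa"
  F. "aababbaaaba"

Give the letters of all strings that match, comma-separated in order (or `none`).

A → match
B → match
C → no match
D → match
E → match
F → match

A, B, D, E, F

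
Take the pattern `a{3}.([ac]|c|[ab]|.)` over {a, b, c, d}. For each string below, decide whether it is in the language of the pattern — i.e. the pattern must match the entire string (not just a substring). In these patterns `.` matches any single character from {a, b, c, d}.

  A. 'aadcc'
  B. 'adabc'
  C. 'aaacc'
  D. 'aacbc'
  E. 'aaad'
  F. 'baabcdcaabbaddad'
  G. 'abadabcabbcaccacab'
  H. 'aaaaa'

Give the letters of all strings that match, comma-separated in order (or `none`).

C, H

A → no match
B → no match
C → match
D → no match
E → no match
F → no match — must start with 'a'
G → no match
H → match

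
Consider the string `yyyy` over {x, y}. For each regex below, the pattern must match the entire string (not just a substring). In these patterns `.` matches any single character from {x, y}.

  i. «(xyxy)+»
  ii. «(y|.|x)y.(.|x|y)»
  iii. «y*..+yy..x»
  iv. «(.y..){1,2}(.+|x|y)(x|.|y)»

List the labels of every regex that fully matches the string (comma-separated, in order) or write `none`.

ii

i → no match — must start with `xyxy`
ii → match
iii → no match — must end with `x`
iv → no match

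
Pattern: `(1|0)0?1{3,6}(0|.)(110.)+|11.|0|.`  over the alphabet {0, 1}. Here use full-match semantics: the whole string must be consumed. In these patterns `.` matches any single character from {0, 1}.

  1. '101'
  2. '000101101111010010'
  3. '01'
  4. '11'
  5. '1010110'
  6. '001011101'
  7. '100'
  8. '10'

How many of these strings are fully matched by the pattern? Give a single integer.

1 → no match
2 → no match
3 → no match
4 → no match
5 → no match
6 → no match
7 → no match
8 → no match
Total matched: 0

0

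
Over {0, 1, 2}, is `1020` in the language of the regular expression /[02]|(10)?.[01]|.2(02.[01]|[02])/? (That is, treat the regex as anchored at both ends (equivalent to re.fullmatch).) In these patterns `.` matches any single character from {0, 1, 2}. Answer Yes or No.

Yes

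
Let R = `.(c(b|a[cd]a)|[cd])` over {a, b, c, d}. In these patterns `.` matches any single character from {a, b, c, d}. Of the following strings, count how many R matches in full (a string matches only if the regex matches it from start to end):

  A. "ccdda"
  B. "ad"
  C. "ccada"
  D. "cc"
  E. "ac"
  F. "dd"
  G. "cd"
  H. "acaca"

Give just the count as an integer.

A → no match
B → match
C → match
D → match
E → match
F → match
G → match
H → match
Total matched: 7

7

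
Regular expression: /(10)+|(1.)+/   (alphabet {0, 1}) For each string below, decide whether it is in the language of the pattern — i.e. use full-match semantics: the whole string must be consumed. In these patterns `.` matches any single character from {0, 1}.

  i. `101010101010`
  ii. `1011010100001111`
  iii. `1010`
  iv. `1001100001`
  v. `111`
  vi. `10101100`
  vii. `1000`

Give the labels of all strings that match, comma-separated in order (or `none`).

i. `101010101010` → match
ii → no match
iii. `1010` → match
iv. `1001100001` → no match
v. `111` → no match
vi. `10101100` → no match
vii. `1000` → no match

i, iii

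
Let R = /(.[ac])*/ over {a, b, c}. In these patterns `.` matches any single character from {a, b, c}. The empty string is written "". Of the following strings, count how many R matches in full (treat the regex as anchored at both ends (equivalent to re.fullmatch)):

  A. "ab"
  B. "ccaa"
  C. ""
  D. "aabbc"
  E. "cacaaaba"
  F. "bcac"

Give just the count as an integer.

A → no match
B → match
C → match
D → no match
E → match
F → match
Total matched: 4

4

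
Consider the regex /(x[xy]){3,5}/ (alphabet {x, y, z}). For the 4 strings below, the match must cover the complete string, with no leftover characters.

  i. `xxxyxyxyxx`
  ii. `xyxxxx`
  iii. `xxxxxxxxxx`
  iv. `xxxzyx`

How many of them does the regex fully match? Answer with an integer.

3

i → match
ii → match
iii → match
iv → no match
Total matched: 3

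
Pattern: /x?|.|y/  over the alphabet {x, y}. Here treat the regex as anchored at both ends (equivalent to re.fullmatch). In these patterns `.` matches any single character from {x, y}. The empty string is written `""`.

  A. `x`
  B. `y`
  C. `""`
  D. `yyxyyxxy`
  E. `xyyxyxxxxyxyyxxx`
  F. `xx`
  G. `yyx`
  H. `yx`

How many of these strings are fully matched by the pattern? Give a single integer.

3

A → match
B → match
C → match
D → no match
E → no match
F → no match
G → no match
H → no match
Total matched: 3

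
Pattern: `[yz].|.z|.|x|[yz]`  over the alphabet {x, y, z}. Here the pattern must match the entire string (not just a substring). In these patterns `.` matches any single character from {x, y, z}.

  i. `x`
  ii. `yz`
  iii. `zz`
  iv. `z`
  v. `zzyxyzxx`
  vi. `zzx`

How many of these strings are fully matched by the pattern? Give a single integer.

4

i → match
ii → match
iii → match
iv → match
v → no match
vi → no match
Total matched: 4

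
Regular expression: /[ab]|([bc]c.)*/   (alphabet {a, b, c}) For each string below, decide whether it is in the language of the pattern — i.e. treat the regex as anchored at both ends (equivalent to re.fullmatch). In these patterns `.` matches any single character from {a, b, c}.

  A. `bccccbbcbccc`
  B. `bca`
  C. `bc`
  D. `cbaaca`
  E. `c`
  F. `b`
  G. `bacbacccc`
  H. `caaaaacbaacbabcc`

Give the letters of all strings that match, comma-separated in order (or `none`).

A, B, F

A → match
B → match
C → no match
D → no match
E → no match
F → match
G → no match
H → no match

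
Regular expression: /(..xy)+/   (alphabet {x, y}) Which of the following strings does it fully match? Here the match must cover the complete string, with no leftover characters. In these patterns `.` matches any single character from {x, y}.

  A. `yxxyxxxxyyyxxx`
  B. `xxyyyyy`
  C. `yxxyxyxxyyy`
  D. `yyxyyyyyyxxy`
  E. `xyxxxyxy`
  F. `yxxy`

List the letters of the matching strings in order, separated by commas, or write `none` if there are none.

F

A → no match — must end with `xy`
B → no match — must end with `xy`
C → no match — must end with `xy`
D → no match
E → no match
F → match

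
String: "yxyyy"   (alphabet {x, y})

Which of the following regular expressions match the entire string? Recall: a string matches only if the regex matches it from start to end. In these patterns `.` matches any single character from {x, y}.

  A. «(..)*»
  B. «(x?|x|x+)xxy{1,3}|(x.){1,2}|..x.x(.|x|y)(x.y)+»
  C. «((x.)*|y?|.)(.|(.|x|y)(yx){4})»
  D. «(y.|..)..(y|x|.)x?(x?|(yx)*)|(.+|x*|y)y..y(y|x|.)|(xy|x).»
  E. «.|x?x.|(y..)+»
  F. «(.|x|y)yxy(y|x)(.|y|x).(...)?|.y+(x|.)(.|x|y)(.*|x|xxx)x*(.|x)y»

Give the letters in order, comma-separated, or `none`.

D

A → no match
B → no match
C → no match
D → match
E → no match
F → no match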